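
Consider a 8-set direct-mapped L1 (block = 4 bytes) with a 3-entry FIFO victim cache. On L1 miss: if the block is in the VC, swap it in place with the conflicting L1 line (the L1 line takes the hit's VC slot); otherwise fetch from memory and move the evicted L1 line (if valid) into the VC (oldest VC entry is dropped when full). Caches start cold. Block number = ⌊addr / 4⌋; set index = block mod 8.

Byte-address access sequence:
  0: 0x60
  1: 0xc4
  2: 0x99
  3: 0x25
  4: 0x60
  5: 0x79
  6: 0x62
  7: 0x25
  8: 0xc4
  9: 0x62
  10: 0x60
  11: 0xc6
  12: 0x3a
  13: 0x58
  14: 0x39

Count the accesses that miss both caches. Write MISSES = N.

MISSES = 7

0: 0x60 (blk 24, set 0) → MISS  vc=[]
1: 0xc4 (blk 49, set 1) → MISS  vc=[]
2: 0x99 (blk 38, set 6) → MISS  vc=[]
3: 0x25 (blk 9, set 1) → MISS  vc=[49]
4: 0x60 (blk 24, set 0) → L1-HIT  vc=[49]
5: 0x79 (blk 30, set 6) → MISS  vc=[49, 38]
6: 0x62 (blk 24, set 0) → L1-HIT  vc=[49, 38]
7: 0x25 (blk 9, set 1) → L1-HIT  vc=[49, 38]
8: 0xc4 (blk 49, set 1) → VC-HIT  vc=[9, 38]
9: 0x62 (blk 24, set 0) → L1-HIT  vc=[9, 38]
10: 0x60 (blk 24, set 0) → L1-HIT  vc=[9, 38]
11: 0xc6 (blk 49, set 1) → L1-HIT  vc=[9, 38]
12: 0x3a (blk 14, set 6) → MISS  vc=[9, 38, 30]
13: 0x58 (blk 22, set 6) → MISS  vc=[38, 30, 14]
14: 0x39 (blk 14, set 6) → VC-HIT  vc=[38, 30, 22]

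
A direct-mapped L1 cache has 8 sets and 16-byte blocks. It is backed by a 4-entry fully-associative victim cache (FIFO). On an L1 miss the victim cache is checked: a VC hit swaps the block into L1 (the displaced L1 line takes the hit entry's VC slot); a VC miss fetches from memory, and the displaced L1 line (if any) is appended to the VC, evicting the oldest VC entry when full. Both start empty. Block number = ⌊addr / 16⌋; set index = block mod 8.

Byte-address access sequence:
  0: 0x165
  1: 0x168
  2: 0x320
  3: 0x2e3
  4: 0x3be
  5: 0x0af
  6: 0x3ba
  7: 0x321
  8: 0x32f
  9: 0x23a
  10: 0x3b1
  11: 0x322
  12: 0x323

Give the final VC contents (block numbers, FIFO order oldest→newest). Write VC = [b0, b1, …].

  [0] addr=0x165 blk=22 s=6: MISS | VC []
  [1] addr=0x168 blk=22 s=6: L1-HIT | VC []
  [2] addr=0x320 blk=50 s=2: MISS | VC []
  [3] addr=0x2e3 blk=46 s=6: MISS | VC [22]
  [4] addr=0x3be blk=59 s=3: MISS | VC [22]
  [5] addr=0xaf blk=10 s=2: MISS | VC [22, 50]
  [6] addr=0x3ba blk=59 s=3: L1-HIT | VC [22, 50]
  [7] addr=0x321 blk=50 s=2: VC-HIT | VC [22, 10]
  [8] addr=0x32f blk=50 s=2: L1-HIT | VC [22, 10]
  [9] addr=0x23a blk=35 s=3: MISS | VC [22, 10, 59]
  [10] addr=0x3b1 blk=59 s=3: VC-HIT | VC [22, 10, 35]
  [11] addr=0x322 blk=50 s=2: L1-HIT | VC [22, 10, 35]
  [12] addr=0x323 blk=50 s=2: L1-HIT | VC [22, 10, 35]

VC = [22, 10, 35]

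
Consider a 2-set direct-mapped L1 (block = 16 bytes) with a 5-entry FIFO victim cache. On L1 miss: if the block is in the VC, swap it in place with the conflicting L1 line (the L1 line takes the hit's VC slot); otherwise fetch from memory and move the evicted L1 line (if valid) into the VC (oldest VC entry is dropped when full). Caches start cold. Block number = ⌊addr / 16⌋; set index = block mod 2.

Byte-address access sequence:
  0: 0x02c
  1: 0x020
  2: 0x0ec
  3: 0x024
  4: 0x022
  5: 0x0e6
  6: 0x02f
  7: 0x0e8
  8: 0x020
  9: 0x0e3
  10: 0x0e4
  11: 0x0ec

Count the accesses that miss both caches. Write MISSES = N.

#0 0x2c→b2/s0 MISS; vc=[]
#1 0x20→b2/s0 L1-HIT; vc=[]
#2 0xec→b14/s0 MISS; vc=[2]
#3 0x24→b2/s0 VC-HIT; vc=[14]
#4 0x22→b2/s0 L1-HIT; vc=[14]
#5 0xe6→b14/s0 VC-HIT; vc=[2]
#6 0x2f→b2/s0 VC-HIT; vc=[14]
#7 0xe8→b14/s0 VC-HIT; vc=[2]
#8 0x20→b2/s0 VC-HIT; vc=[14]
#9 0xe3→b14/s0 VC-HIT; vc=[2]
#10 0xe4→b14/s0 L1-HIT; vc=[2]
#11 0xec→b14/s0 L1-HIT; vc=[2]

MISSES = 2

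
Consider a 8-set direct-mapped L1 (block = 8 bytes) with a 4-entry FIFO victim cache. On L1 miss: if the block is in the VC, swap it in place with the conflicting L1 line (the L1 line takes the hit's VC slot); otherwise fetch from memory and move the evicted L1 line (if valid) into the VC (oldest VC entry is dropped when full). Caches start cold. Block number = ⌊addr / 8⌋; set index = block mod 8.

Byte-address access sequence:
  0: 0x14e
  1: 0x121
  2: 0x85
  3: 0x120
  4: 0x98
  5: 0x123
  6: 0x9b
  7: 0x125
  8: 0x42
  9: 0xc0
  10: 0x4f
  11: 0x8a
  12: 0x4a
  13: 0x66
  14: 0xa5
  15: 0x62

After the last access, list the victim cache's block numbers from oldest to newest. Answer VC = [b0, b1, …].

0: 0x14e (blk 41, set 1) → MISS  vc=[]
1: 0x121 (blk 36, set 4) → MISS  vc=[]
2: 0x85 (blk 16, set 0) → MISS  vc=[]
3: 0x120 (blk 36, set 4) → L1-HIT  vc=[]
4: 0x98 (blk 19, set 3) → MISS  vc=[]
5: 0x123 (blk 36, set 4) → L1-HIT  vc=[]
6: 0x9b (blk 19, set 3) → L1-HIT  vc=[]
7: 0x125 (blk 36, set 4) → L1-HIT  vc=[]
8: 0x42 (blk 8, set 0) → MISS  vc=[16]
9: 0xc0 (blk 24, set 0) → MISS  vc=[16, 8]
10: 0x4f (blk 9, set 1) → MISS  vc=[16, 8, 41]
11: 0x8a (blk 17, set 1) → MISS  vc=[16, 8, 41, 9]
12: 0x4a (blk 9, set 1) → VC-HIT  vc=[16, 8, 41, 17]
13: 0x66 (blk 12, set 4) → MISS  vc=[8, 41, 17, 36]
14: 0xa5 (blk 20, set 4) → MISS  vc=[41, 17, 36, 12]
15: 0x62 (blk 12, set 4) → VC-HIT  vc=[41, 17, 36, 20]

VC = [41, 17, 36, 20]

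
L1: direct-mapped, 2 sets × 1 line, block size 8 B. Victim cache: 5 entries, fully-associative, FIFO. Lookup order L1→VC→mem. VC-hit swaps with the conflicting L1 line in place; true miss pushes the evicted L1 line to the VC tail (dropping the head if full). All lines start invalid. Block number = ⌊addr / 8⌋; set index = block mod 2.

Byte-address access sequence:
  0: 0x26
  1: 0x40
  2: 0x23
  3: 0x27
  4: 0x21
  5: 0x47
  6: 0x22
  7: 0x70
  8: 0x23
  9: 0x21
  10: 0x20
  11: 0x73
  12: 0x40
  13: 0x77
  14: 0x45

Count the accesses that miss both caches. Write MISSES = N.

MISSES = 3

0: 0x26 (blk 4, set 0) → MISS  vc=[]
1: 0x40 (blk 8, set 0) → MISS  vc=[4]
2: 0x23 (blk 4, set 0) → VC-HIT  vc=[8]
3: 0x27 (blk 4, set 0) → L1-HIT  vc=[8]
4: 0x21 (blk 4, set 0) → L1-HIT  vc=[8]
5: 0x47 (blk 8, set 0) → VC-HIT  vc=[4]
6: 0x22 (blk 4, set 0) → VC-HIT  vc=[8]
7: 0x70 (blk 14, set 0) → MISS  vc=[8, 4]
8: 0x23 (blk 4, set 0) → VC-HIT  vc=[8, 14]
9: 0x21 (blk 4, set 0) → L1-HIT  vc=[8, 14]
10: 0x20 (blk 4, set 0) → L1-HIT  vc=[8, 14]
11: 0x73 (blk 14, set 0) → VC-HIT  vc=[8, 4]
12: 0x40 (blk 8, set 0) → VC-HIT  vc=[14, 4]
13: 0x77 (blk 14, set 0) → VC-HIT  vc=[8, 4]
14: 0x45 (blk 8, set 0) → VC-HIT  vc=[14, 4]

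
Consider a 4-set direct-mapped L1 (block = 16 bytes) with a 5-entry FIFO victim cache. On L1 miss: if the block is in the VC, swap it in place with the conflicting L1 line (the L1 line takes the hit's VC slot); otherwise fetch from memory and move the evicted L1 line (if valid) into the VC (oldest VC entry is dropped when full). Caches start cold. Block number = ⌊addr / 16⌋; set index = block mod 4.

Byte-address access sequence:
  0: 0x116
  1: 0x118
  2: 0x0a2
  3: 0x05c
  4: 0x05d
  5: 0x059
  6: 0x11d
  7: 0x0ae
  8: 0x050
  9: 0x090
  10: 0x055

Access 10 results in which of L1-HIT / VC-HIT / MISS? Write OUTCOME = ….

0: 0x116 (blk 17, set 1) → MISS  vc=[]
1: 0x118 (blk 17, set 1) → L1-HIT  vc=[]
2: 0xa2 (blk 10, set 2) → MISS  vc=[]
3: 0x5c (blk 5, set 1) → MISS  vc=[17]
4: 0x5d (blk 5, set 1) → L1-HIT  vc=[17]
5: 0x59 (blk 5, set 1) → L1-HIT  vc=[17]
6: 0x11d (blk 17, set 1) → VC-HIT  vc=[5]
7: 0xae (blk 10, set 2) → L1-HIT  vc=[5]
8: 0x50 (blk 5, set 1) → VC-HIT  vc=[17]
9: 0x90 (blk 9, set 1) → MISS  vc=[17, 5]
10: 0x55 (blk 5, set 1) → VC-HIT  vc=[17, 9]

OUTCOME = VC-HIT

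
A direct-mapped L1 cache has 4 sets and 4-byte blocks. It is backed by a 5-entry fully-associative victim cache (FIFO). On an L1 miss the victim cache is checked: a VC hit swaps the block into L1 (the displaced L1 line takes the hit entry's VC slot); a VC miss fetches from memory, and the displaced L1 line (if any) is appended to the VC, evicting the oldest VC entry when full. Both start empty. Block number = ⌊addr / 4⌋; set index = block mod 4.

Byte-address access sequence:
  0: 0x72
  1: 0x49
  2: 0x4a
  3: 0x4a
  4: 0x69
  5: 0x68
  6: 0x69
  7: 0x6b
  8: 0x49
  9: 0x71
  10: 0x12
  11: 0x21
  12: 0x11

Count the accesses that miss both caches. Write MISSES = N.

#0 0x72→b28/s0 MISS; vc=[]
#1 0x49→b18/s2 MISS; vc=[]
#2 0x4a→b18/s2 L1-HIT; vc=[]
#3 0x4a→b18/s2 L1-HIT; vc=[]
#4 0x69→b26/s2 MISS; vc=[18]
#5 0x68→b26/s2 L1-HIT; vc=[18]
#6 0x69→b26/s2 L1-HIT; vc=[18]
#7 0x6b→b26/s2 L1-HIT; vc=[18]
#8 0x49→b18/s2 VC-HIT; vc=[26]
#9 0x71→b28/s0 L1-HIT; vc=[26]
#10 0x12→b4/s0 MISS; vc=[26,28]
#11 0x21→b8/s0 MISS; vc=[26,28,4]
#12 0x11→b4/s0 VC-HIT; vc=[26,28,8]

MISSES = 5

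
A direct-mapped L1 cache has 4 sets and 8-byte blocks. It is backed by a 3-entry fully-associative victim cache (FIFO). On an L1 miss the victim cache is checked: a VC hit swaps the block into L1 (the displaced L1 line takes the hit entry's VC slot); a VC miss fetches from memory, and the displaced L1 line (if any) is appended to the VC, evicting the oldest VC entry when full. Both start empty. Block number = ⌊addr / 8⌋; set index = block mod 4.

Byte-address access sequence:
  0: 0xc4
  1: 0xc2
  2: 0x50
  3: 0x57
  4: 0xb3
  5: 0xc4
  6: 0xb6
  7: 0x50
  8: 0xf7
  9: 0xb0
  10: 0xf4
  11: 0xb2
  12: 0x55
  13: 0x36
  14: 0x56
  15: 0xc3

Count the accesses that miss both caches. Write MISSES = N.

0: 0xc4 (blk 24, set 0) → MISS  vc=[]
1: 0xc2 (blk 24, set 0) → L1-HIT  vc=[]
2: 0x50 (blk 10, set 2) → MISS  vc=[]
3: 0x57 (blk 10, set 2) → L1-HIT  vc=[]
4: 0xb3 (blk 22, set 2) → MISS  vc=[10]
5: 0xc4 (blk 24, set 0) → L1-HIT  vc=[10]
6: 0xb6 (blk 22, set 2) → L1-HIT  vc=[10]
7: 0x50 (blk 10, set 2) → VC-HIT  vc=[22]
8: 0xf7 (blk 30, set 2) → MISS  vc=[22, 10]
9: 0xb0 (blk 22, set 2) → VC-HIT  vc=[30, 10]
10: 0xf4 (blk 30, set 2) → VC-HIT  vc=[22, 10]
11: 0xb2 (blk 22, set 2) → VC-HIT  vc=[30, 10]
12: 0x55 (blk 10, set 2) → VC-HIT  vc=[30, 22]
13: 0x36 (blk 6, set 2) → MISS  vc=[30, 22, 10]
14: 0x56 (blk 10, set 2) → VC-HIT  vc=[30, 22, 6]
15: 0xc3 (blk 24, set 0) → L1-HIT  vc=[30, 22, 6]

MISSES = 5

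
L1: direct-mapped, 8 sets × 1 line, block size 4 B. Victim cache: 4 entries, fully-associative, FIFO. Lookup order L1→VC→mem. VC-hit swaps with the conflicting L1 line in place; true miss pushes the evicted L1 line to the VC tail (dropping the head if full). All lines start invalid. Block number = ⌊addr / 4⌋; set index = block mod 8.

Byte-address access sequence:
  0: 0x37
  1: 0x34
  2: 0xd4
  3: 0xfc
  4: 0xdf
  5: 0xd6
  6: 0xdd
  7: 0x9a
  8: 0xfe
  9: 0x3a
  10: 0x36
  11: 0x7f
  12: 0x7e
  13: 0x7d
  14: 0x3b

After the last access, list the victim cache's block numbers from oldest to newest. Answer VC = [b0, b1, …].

  [0] addr=0x37 blk=13 s=5: MISS | VC []
  [1] addr=0x34 blk=13 s=5: L1-HIT | VC []
  [2] addr=0xd4 blk=53 s=5: MISS | VC [13]
  [3] addr=0xfc blk=63 s=7: MISS | VC [13]
  [4] addr=0xdf blk=55 s=7: MISS | VC [13, 63]
  [5] addr=0xd6 blk=53 s=5: L1-HIT | VC [13, 63]
  [6] addr=0xdd blk=55 s=7: L1-HIT | VC [13, 63]
  [7] addr=0x9a blk=38 s=6: MISS | VC [13, 63]
  [8] addr=0xfe blk=63 s=7: VC-HIT | VC [13, 55]
  [9] addr=0x3a blk=14 s=6: MISS | VC [13, 55, 38]
  [10] addr=0x36 blk=13 s=5: VC-HIT | VC [53, 55, 38]
  [11] addr=0x7f blk=31 s=7: MISS | VC [53, 55, 38, 63]
  [12] addr=0x7e blk=31 s=7: L1-HIT | VC [53, 55, 38, 63]
  [13] addr=0x7d blk=31 s=7: L1-HIT | VC [53, 55, 38, 63]
  [14] addr=0x3b blk=14 s=6: L1-HIT | VC [53, 55, 38, 63]

VC = [53, 55, 38, 63]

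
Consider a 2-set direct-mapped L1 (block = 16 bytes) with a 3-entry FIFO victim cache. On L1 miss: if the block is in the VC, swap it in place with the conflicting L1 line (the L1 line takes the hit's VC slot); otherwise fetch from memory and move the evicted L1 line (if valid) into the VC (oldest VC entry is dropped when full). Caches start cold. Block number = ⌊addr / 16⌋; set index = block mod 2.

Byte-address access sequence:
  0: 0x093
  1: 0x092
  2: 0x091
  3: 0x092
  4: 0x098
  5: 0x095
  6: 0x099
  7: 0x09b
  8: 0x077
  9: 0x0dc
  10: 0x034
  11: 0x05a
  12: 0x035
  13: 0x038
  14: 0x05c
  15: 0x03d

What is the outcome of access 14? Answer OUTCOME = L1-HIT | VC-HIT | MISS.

OUTCOME = VC-HIT

  [0] addr=0x93 blk=9 s=1: MISS | VC []
  [1] addr=0x92 blk=9 s=1: L1-HIT | VC []
  [2] addr=0x91 blk=9 s=1: L1-HIT | VC []
  [3] addr=0x92 blk=9 s=1: L1-HIT | VC []
  [4] addr=0x98 blk=9 s=1: L1-HIT | VC []
  [5] addr=0x95 blk=9 s=1: L1-HIT | VC []
  [6] addr=0x99 blk=9 s=1: L1-HIT | VC []
  [7] addr=0x9b blk=9 s=1: L1-HIT | VC []
  [8] addr=0x77 blk=7 s=1: MISS | VC [9]
  [9] addr=0xdc blk=13 s=1: MISS | VC [9, 7]
  [10] addr=0x34 blk=3 s=1: MISS | VC [9, 7, 13]
  [11] addr=0x5a blk=5 s=1: MISS | VC [7, 13, 3]
  [12] addr=0x35 blk=3 s=1: VC-HIT | VC [7, 13, 5]
  [13] addr=0x38 blk=3 s=1: L1-HIT | VC [7, 13, 5]
  [14] addr=0x5c blk=5 s=1: VC-HIT | VC [7, 13, 3]
  [15] addr=0x3d blk=3 s=1: VC-HIT | VC [7, 13, 5]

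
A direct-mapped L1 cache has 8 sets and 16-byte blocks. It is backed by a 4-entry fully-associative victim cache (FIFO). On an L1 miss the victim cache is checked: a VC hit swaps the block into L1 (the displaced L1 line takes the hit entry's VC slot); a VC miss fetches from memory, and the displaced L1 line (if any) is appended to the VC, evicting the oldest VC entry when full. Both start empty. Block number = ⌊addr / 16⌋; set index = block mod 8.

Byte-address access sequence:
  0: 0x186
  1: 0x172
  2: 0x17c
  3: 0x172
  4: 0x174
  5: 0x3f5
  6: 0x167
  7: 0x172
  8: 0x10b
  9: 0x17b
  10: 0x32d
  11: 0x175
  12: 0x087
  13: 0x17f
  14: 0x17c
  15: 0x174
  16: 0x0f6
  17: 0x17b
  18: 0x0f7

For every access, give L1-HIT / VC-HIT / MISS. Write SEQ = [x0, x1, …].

0: 0x186 (blk 24, set 0) → MISS  vc=[]
1: 0x172 (blk 23, set 7) → MISS  vc=[]
2: 0x17c (blk 23, set 7) → L1-HIT  vc=[]
3: 0x172 (blk 23, set 7) → L1-HIT  vc=[]
4: 0x174 (blk 23, set 7) → L1-HIT  vc=[]
5: 0x3f5 (blk 63, set 7) → MISS  vc=[23]
6: 0x167 (blk 22, set 6) → MISS  vc=[23]
7: 0x172 (blk 23, set 7) → VC-HIT  vc=[63]
8: 0x10b (blk 16, set 0) → MISS  vc=[63, 24]
9: 0x17b (blk 23, set 7) → L1-HIT  vc=[63, 24]
10: 0x32d (blk 50, set 2) → MISS  vc=[63, 24]
11: 0x175 (blk 23, set 7) → L1-HIT  vc=[63, 24]
12: 0x87 (blk 8, set 0) → MISS  vc=[63, 24, 16]
13: 0x17f (blk 23, set 7) → L1-HIT  vc=[63, 24, 16]
14: 0x17c (blk 23, set 7) → L1-HIT  vc=[63, 24, 16]
15: 0x174 (blk 23, set 7) → L1-HIT  vc=[63, 24, 16]
16: 0xf6 (blk 15, set 7) → MISS  vc=[63, 24, 16, 23]
17: 0x17b (blk 23, set 7) → VC-HIT  vc=[63, 24, 16, 15]
18: 0xf7 (blk 15, set 7) → VC-HIT  vc=[63, 24, 16, 23]

SEQ = [MISS, MISS, L1-HIT, L1-HIT, L1-HIT, MISS, MISS, VC-HIT, MISS, L1-HIT, MISS, L1-HIT, MISS, L1-HIT, L1-HIT, L1-HIT, MISS, VC-HIT, VC-HIT]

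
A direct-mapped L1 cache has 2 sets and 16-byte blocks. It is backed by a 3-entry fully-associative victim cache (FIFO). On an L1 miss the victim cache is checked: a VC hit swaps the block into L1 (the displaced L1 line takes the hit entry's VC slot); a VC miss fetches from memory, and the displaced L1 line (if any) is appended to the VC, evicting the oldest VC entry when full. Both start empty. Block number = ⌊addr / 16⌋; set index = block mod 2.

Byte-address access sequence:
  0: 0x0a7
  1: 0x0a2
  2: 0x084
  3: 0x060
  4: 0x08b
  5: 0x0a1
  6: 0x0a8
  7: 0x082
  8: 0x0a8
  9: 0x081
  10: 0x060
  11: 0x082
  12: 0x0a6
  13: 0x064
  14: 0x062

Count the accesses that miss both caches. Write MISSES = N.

MISSES = 3

  [0] addr=0xa7 blk=10 s=0: MISS | VC []
  [1] addr=0xa2 blk=10 s=0: L1-HIT | VC []
  [2] addr=0x84 blk=8 s=0: MISS | VC [10]
  [3] addr=0x60 blk=6 s=0: MISS | VC [10, 8]
  [4] addr=0x8b blk=8 s=0: VC-HIT | VC [10, 6]
  [5] addr=0xa1 blk=10 s=0: VC-HIT | VC [8, 6]
  [6] addr=0xa8 blk=10 s=0: L1-HIT | VC [8, 6]
  [7] addr=0x82 blk=8 s=0: VC-HIT | VC [10, 6]
  [8] addr=0xa8 blk=10 s=0: VC-HIT | VC [8, 6]
  [9] addr=0x81 blk=8 s=0: VC-HIT | VC [10, 6]
  [10] addr=0x60 blk=6 s=0: VC-HIT | VC [10, 8]
  [11] addr=0x82 blk=8 s=0: VC-HIT | VC [10, 6]
  [12] addr=0xa6 blk=10 s=0: VC-HIT | VC [8, 6]
  [13] addr=0x64 blk=6 s=0: VC-HIT | VC [8, 10]
  [14] addr=0x62 blk=6 s=0: L1-HIT | VC [8, 10]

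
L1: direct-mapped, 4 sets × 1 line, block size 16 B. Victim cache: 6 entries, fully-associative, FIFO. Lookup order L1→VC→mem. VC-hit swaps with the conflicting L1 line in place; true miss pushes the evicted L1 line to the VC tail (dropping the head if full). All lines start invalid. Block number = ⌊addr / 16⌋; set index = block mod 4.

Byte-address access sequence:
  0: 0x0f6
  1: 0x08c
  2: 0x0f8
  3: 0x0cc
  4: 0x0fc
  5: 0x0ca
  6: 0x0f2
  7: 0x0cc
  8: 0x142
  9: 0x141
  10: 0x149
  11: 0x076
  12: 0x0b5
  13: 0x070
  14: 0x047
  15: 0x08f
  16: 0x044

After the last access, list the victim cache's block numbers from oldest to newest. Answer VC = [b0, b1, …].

0: 0xf6 (blk 15, set 3) → MISS  vc=[]
1: 0x8c (blk 8, set 0) → MISS  vc=[]
2: 0xf8 (blk 15, set 3) → L1-HIT  vc=[]
3: 0xcc (blk 12, set 0) → MISS  vc=[8]
4: 0xfc (blk 15, set 3) → L1-HIT  vc=[8]
5: 0xca (blk 12, set 0) → L1-HIT  vc=[8]
6: 0xf2 (blk 15, set 3) → L1-HIT  vc=[8]
7: 0xcc (blk 12, set 0) → L1-HIT  vc=[8]
8: 0x142 (blk 20, set 0) → MISS  vc=[8, 12]
9: 0x141 (blk 20, set 0) → L1-HIT  vc=[8, 12]
10: 0x149 (blk 20, set 0) → L1-HIT  vc=[8, 12]
11: 0x76 (blk 7, set 3) → MISS  vc=[8, 12, 15]
12: 0xb5 (blk 11, set 3) → MISS  vc=[8, 12, 15, 7]
13: 0x70 (blk 7, set 3) → VC-HIT  vc=[8, 12, 15, 11]
14: 0x47 (blk 4, set 0) → MISS  vc=[8, 12, 15, 11, 20]
15: 0x8f (blk 8, set 0) → VC-HIT  vc=[4, 12, 15, 11, 20]
16: 0x44 (blk 4, set 0) → VC-HIT  vc=[8, 12, 15, 11, 20]

VC = [8, 12, 15, 11, 20]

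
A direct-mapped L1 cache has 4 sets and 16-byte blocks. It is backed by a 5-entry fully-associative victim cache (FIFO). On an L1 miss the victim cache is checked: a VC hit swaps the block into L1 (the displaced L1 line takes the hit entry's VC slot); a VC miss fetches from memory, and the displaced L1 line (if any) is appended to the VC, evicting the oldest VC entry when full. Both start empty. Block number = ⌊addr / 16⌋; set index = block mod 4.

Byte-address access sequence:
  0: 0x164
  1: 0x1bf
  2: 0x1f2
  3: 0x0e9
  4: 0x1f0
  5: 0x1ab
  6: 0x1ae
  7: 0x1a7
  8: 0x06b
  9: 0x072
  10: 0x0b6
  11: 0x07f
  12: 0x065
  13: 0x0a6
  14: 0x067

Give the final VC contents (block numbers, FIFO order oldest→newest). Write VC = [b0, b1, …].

VC = [14, 26, 31, 11, 10]

  [0] addr=0x164 blk=22 s=2: MISS | VC []
  [1] addr=0x1bf blk=27 s=3: MISS | VC []
  [2] addr=0x1f2 blk=31 s=3: MISS | VC [27]
  [3] addr=0xe9 blk=14 s=2: MISS | VC [27, 22]
  [4] addr=0x1f0 blk=31 s=3: L1-HIT | VC [27, 22]
  [5] addr=0x1ab blk=26 s=2: MISS | VC [27, 22, 14]
  [6] addr=0x1ae blk=26 s=2: L1-HIT | VC [27, 22, 14]
  [7] addr=0x1a7 blk=26 s=2: L1-HIT | VC [27, 22, 14]
  [8] addr=0x6b blk=6 s=2: MISS | VC [27, 22, 14, 26]
  [9] addr=0x72 blk=7 s=3: MISS | VC [27, 22, 14, 26, 31]
  [10] addr=0xb6 blk=11 s=3: MISS | VC [22, 14, 26, 31, 7]
  [11] addr=0x7f blk=7 s=3: VC-HIT | VC [22, 14, 26, 31, 11]
  [12] addr=0x65 blk=6 s=2: L1-HIT | VC [22, 14, 26, 31, 11]
  [13] addr=0xa6 blk=10 s=2: MISS | VC [14, 26, 31, 11, 6]
  [14] addr=0x67 blk=6 s=2: VC-HIT | VC [14, 26, 31, 11, 10]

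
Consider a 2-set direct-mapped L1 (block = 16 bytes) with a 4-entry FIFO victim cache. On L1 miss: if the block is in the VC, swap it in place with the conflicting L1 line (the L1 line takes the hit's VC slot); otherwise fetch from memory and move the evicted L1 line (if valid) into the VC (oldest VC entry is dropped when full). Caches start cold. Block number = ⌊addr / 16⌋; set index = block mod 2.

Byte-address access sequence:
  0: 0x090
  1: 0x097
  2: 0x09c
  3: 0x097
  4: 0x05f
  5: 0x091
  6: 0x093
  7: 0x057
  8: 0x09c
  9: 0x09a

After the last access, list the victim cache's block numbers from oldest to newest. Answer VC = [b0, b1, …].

#0 0x90→b9/s1 MISS; vc=[]
#1 0x97→b9/s1 L1-HIT; vc=[]
#2 0x9c→b9/s1 L1-HIT; vc=[]
#3 0x97→b9/s1 L1-HIT; vc=[]
#4 0x5f→b5/s1 MISS; vc=[9]
#5 0x91→b9/s1 VC-HIT; vc=[5]
#6 0x93→b9/s1 L1-HIT; vc=[5]
#7 0x57→b5/s1 VC-HIT; vc=[9]
#8 0x9c→b9/s1 VC-HIT; vc=[5]
#9 0x9a→b9/s1 L1-HIT; vc=[5]

VC = [5]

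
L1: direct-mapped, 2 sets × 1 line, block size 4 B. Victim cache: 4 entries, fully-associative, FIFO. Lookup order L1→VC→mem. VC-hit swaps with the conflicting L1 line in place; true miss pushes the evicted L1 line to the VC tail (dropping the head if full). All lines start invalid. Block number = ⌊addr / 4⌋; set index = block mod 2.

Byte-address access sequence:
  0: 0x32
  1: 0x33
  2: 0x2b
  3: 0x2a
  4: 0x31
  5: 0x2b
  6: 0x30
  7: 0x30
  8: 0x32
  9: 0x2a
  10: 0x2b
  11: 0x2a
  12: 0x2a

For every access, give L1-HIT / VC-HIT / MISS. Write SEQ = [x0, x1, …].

SEQ = [MISS, L1-HIT, MISS, L1-HIT, VC-HIT, VC-HIT, VC-HIT, L1-HIT, L1-HIT, VC-HIT, L1-HIT, L1-HIT, L1-HIT]

#0 0x32→b12/s0 MISS; vc=[]
#1 0x33→b12/s0 L1-HIT; vc=[]
#2 0x2b→b10/s0 MISS; vc=[12]
#3 0x2a→b10/s0 L1-HIT; vc=[12]
#4 0x31→b12/s0 VC-HIT; vc=[10]
#5 0x2b→b10/s0 VC-HIT; vc=[12]
#6 0x30→b12/s0 VC-HIT; vc=[10]
#7 0x30→b12/s0 L1-HIT; vc=[10]
#8 0x32→b12/s0 L1-HIT; vc=[10]
#9 0x2a→b10/s0 VC-HIT; vc=[12]
#10 0x2b→b10/s0 L1-HIT; vc=[12]
#11 0x2a→b10/s0 L1-HIT; vc=[12]
#12 0x2a→b10/s0 L1-HIT; vc=[12]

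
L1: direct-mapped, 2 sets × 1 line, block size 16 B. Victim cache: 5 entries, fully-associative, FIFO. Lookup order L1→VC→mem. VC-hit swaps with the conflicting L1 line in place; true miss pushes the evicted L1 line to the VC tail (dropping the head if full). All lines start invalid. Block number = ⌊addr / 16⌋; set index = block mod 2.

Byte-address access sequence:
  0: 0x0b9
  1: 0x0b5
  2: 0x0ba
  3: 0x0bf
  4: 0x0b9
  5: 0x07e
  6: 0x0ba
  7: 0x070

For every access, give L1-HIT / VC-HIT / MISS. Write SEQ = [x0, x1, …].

SEQ = [MISS, L1-HIT, L1-HIT, L1-HIT, L1-HIT, MISS, VC-HIT, VC-HIT]

0: 0xb9 (blk 11, set 1) → MISS  vc=[]
1: 0xb5 (blk 11, set 1) → L1-HIT  vc=[]
2: 0xba (blk 11, set 1) → L1-HIT  vc=[]
3: 0xbf (blk 11, set 1) → L1-HIT  vc=[]
4: 0xb9 (blk 11, set 1) → L1-HIT  vc=[]
5: 0x7e (blk 7, set 1) → MISS  vc=[11]
6: 0xba (blk 11, set 1) → VC-HIT  vc=[7]
7: 0x70 (blk 7, set 1) → VC-HIT  vc=[11]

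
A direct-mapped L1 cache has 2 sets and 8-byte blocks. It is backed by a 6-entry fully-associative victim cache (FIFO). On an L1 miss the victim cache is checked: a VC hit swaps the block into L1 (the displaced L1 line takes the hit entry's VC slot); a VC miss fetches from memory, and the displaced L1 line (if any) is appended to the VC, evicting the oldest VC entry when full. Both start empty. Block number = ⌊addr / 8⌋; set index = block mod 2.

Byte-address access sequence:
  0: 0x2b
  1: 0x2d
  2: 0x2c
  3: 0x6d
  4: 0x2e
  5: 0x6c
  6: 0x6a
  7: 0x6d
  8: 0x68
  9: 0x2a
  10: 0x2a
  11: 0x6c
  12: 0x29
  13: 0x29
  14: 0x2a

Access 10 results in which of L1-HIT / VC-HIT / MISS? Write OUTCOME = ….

OUTCOME = L1-HIT

  [0] addr=0x2b blk=5 s=1: MISS | VC []
  [1] addr=0x2d blk=5 s=1: L1-HIT | VC []
  [2] addr=0x2c blk=5 s=1: L1-HIT | VC []
  [3] addr=0x6d blk=13 s=1: MISS | VC [5]
  [4] addr=0x2e blk=5 s=1: VC-HIT | VC [13]
  [5] addr=0x6c blk=13 s=1: VC-HIT | VC [5]
  [6] addr=0x6a blk=13 s=1: L1-HIT | VC [5]
  [7] addr=0x6d blk=13 s=1: L1-HIT | VC [5]
  [8] addr=0x68 blk=13 s=1: L1-HIT | VC [5]
  [9] addr=0x2a blk=5 s=1: VC-HIT | VC [13]
  [10] addr=0x2a blk=5 s=1: L1-HIT | VC [13]
  [11] addr=0x6c blk=13 s=1: VC-HIT | VC [5]
  [12] addr=0x29 blk=5 s=1: VC-HIT | VC [13]
  [13] addr=0x29 blk=5 s=1: L1-HIT | VC [13]
  [14] addr=0x2a blk=5 s=1: L1-HIT | VC [13]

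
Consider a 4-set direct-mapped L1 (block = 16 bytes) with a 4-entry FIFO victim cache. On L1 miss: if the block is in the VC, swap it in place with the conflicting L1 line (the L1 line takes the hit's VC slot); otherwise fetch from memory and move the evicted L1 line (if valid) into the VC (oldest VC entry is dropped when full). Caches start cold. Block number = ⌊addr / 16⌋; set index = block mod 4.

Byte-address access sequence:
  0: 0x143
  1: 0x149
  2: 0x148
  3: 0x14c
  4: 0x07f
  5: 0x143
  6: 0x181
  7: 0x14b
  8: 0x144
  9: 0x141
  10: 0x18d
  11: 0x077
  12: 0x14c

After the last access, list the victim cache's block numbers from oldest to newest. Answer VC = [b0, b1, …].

VC = [24]

0: 0x143 (blk 20, set 0) → MISS  vc=[]
1: 0x149 (blk 20, set 0) → L1-HIT  vc=[]
2: 0x148 (blk 20, set 0) → L1-HIT  vc=[]
3: 0x14c (blk 20, set 0) → L1-HIT  vc=[]
4: 0x7f (blk 7, set 3) → MISS  vc=[]
5: 0x143 (blk 20, set 0) → L1-HIT  vc=[]
6: 0x181 (blk 24, set 0) → MISS  vc=[20]
7: 0x14b (blk 20, set 0) → VC-HIT  vc=[24]
8: 0x144 (blk 20, set 0) → L1-HIT  vc=[24]
9: 0x141 (blk 20, set 0) → L1-HIT  vc=[24]
10: 0x18d (blk 24, set 0) → VC-HIT  vc=[20]
11: 0x77 (blk 7, set 3) → L1-HIT  vc=[20]
12: 0x14c (blk 20, set 0) → VC-HIT  vc=[24]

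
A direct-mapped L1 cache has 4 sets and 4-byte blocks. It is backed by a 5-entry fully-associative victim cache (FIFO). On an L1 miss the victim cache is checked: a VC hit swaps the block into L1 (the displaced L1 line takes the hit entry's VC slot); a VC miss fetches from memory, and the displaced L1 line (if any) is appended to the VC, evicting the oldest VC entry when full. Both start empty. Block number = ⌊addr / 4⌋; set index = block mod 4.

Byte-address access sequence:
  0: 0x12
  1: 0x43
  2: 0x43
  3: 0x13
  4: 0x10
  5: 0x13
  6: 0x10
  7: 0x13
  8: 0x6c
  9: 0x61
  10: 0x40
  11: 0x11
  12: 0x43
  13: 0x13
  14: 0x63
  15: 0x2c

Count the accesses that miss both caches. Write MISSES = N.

MISSES = 5

  [0] addr=0x12 blk=4 s=0: MISS | VC []
  [1] addr=0x43 blk=16 s=0: MISS | VC [4]
  [2] addr=0x43 blk=16 s=0: L1-HIT | VC [4]
  [3] addr=0x13 blk=4 s=0: VC-HIT | VC [16]
  [4] addr=0x10 blk=4 s=0: L1-HIT | VC [16]
  [5] addr=0x13 blk=4 s=0: L1-HIT | VC [16]
  [6] addr=0x10 blk=4 s=0: L1-HIT | VC [16]
  [7] addr=0x13 blk=4 s=0: L1-HIT | VC [16]
  [8] addr=0x6c blk=27 s=3: MISS | VC [16]
  [9] addr=0x61 blk=24 s=0: MISS | VC [16, 4]
  [10] addr=0x40 blk=16 s=0: VC-HIT | VC [24, 4]
  [11] addr=0x11 blk=4 s=0: VC-HIT | VC [24, 16]
  [12] addr=0x43 blk=16 s=0: VC-HIT | VC [24, 4]
  [13] addr=0x13 blk=4 s=0: VC-HIT | VC [24, 16]
  [14] addr=0x63 blk=24 s=0: VC-HIT | VC [4, 16]
  [15] addr=0x2c blk=11 s=3: MISS | VC [4, 16, 27]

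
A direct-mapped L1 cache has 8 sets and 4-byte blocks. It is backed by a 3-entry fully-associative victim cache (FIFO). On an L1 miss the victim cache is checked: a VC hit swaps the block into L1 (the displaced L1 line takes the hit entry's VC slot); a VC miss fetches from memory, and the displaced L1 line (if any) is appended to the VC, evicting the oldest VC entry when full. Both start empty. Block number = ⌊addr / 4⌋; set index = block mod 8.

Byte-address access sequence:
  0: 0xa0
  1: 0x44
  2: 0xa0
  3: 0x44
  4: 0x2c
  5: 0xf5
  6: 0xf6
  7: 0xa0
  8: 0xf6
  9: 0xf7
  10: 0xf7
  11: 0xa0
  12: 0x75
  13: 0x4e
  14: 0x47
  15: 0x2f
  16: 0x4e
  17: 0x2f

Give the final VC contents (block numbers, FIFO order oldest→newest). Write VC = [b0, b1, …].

#0 0xa0→b40/s0 MISS; vc=[]
#1 0x44→b17/s1 MISS; vc=[]
#2 0xa0→b40/s0 L1-HIT; vc=[]
#3 0x44→b17/s1 L1-HIT; vc=[]
#4 0x2c→b11/s3 MISS; vc=[]
#5 0xf5→b61/s5 MISS; vc=[]
#6 0xf6→b61/s5 L1-HIT; vc=[]
#7 0xa0→b40/s0 L1-HIT; vc=[]
#8 0xf6→b61/s5 L1-HIT; vc=[]
#9 0xf7→b61/s5 L1-HIT; vc=[]
#10 0xf7→b61/s5 L1-HIT; vc=[]
#11 0xa0→b40/s0 L1-HIT; vc=[]
#12 0x75→b29/s5 MISS; vc=[61]
#13 0x4e→b19/s3 MISS; vc=[61,11]
#14 0x47→b17/s1 L1-HIT; vc=[61,11]
#15 0x2f→b11/s3 VC-HIT; vc=[61,19]
#16 0x4e→b19/s3 VC-HIT; vc=[61,11]
#17 0x2f→b11/s3 VC-HIT; vc=[61,19]

VC = [61, 19]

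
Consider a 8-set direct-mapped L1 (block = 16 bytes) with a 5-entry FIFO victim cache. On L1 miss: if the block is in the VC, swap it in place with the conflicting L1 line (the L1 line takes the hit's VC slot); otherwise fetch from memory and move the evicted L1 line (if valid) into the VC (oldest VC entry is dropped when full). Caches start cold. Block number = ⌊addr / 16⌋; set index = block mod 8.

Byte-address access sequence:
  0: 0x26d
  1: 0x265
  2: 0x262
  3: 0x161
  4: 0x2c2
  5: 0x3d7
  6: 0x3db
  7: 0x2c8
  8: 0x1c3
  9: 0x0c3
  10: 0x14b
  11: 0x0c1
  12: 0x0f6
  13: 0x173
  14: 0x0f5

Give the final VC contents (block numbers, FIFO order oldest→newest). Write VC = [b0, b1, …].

  [0] addr=0x26d blk=38 s=6: MISS | VC []
  [1] addr=0x265 blk=38 s=6: L1-HIT | VC []
  [2] addr=0x262 blk=38 s=6: L1-HIT | VC []
  [3] addr=0x161 blk=22 s=6: MISS | VC [38]
  [4] addr=0x2c2 blk=44 s=4: MISS | VC [38]
  [5] addr=0x3d7 blk=61 s=5: MISS | VC [38]
  [6] addr=0x3db blk=61 s=5: L1-HIT | VC [38]
  [7] addr=0x2c8 blk=44 s=4: L1-HIT | VC [38]
  [8] addr=0x1c3 blk=28 s=4: MISS | VC [38, 44]
  [9] addr=0xc3 blk=12 s=4: MISS | VC [38, 44, 28]
  [10] addr=0x14b blk=20 s=4: MISS | VC [38, 44, 28, 12]
  [11] addr=0xc1 blk=12 s=4: VC-HIT | VC [38, 44, 28, 20]
  [12] addr=0xf6 blk=15 s=7: MISS | VC [38, 44, 28, 20]
  [13] addr=0x173 blk=23 s=7: MISS | VC [38, 44, 28, 20, 15]
  [14] addr=0xf5 blk=15 s=7: VC-HIT | VC [38, 44, 28, 20, 23]

VC = [38, 44, 28, 20, 23]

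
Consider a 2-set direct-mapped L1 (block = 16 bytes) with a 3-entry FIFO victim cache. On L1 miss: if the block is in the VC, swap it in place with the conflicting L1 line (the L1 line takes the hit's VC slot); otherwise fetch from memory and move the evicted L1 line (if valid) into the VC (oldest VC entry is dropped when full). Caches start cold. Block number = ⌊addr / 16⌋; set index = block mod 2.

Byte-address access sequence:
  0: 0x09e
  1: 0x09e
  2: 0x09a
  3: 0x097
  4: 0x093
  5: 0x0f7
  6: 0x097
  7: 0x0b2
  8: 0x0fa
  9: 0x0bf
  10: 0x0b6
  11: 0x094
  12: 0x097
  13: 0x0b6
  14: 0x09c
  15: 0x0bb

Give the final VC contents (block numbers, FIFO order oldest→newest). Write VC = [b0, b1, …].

#0 0x9e→b9/s1 MISS; vc=[]
#1 0x9e→b9/s1 L1-HIT; vc=[]
#2 0x9a→b9/s1 L1-HIT; vc=[]
#3 0x97→b9/s1 L1-HIT; vc=[]
#4 0x93→b9/s1 L1-HIT; vc=[]
#5 0xf7→b15/s1 MISS; vc=[9]
#6 0x97→b9/s1 VC-HIT; vc=[15]
#7 0xb2→b11/s1 MISS; vc=[15,9]
#8 0xfa→b15/s1 VC-HIT; vc=[11,9]
#9 0xbf→b11/s1 VC-HIT; vc=[15,9]
#10 0xb6→b11/s1 L1-HIT; vc=[15,9]
#11 0x94→b9/s1 VC-HIT; vc=[15,11]
#12 0x97→b9/s1 L1-HIT; vc=[15,11]
#13 0xb6→b11/s1 VC-HIT; vc=[15,9]
#14 0x9c→b9/s1 VC-HIT; vc=[15,11]
#15 0xbb→b11/s1 VC-HIT; vc=[15,9]

VC = [15, 9]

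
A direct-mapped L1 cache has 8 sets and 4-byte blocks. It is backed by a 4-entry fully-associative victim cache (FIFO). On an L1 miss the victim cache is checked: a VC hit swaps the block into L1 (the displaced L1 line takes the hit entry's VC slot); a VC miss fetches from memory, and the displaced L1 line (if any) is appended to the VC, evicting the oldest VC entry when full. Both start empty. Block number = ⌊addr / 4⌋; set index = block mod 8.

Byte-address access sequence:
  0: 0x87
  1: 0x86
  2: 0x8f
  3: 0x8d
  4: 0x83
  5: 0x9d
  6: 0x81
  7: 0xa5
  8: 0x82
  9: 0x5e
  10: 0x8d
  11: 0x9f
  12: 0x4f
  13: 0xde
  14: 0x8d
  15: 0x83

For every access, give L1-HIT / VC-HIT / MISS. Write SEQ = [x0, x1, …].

SEQ = [MISS, L1-HIT, MISS, L1-HIT, MISS, MISS, L1-HIT, MISS, L1-HIT, MISS, L1-HIT, VC-HIT, MISS, MISS, VC-HIT, L1-HIT]

#0 0x87→b33/s1 MISS; vc=[]
#1 0x86→b33/s1 L1-HIT; vc=[]
#2 0x8f→b35/s3 MISS; vc=[]
#3 0x8d→b35/s3 L1-HIT; vc=[]
#4 0x83→b32/s0 MISS; vc=[]
#5 0x9d→b39/s7 MISS; vc=[]
#6 0x81→b32/s0 L1-HIT; vc=[]
#7 0xa5→b41/s1 MISS; vc=[33]
#8 0x82→b32/s0 L1-HIT; vc=[33]
#9 0x5e→b23/s7 MISS; vc=[33,39]
#10 0x8d→b35/s3 L1-HIT; vc=[33,39]
#11 0x9f→b39/s7 VC-HIT; vc=[33,23]
#12 0x4f→b19/s3 MISS; vc=[33,23,35]
#13 0xde→b55/s7 MISS; vc=[33,23,35,39]
#14 0x8d→b35/s3 VC-HIT; vc=[33,23,19,39]
#15 0x83→b32/s0 L1-HIT; vc=[33,23,19,39]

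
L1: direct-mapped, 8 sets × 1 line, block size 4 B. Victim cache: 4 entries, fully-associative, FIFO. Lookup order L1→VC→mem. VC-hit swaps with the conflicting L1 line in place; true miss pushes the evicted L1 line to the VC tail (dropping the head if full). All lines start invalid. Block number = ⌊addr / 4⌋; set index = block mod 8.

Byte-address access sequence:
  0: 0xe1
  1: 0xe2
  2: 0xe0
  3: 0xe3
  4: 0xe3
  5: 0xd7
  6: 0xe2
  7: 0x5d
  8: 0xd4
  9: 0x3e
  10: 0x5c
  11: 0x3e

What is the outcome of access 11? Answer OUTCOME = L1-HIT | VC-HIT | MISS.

  [0] addr=0xe1 blk=56 s=0: MISS | VC []
  [1] addr=0xe2 blk=56 s=0: L1-HIT | VC []
  [2] addr=0xe0 blk=56 s=0: L1-HIT | VC []
  [3] addr=0xe3 blk=56 s=0: L1-HIT | VC []
  [4] addr=0xe3 blk=56 s=0: L1-HIT | VC []
  [5] addr=0xd7 blk=53 s=5: MISS | VC []
  [6] addr=0xe2 blk=56 s=0: L1-HIT | VC []
  [7] addr=0x5d blk=23 s=7: MISS | VC []
  [8] addr=0xd4 blk=53 s=5: L1-HIT | VC []
  [9] addr=0x3e blk=15 s=7: MISS | VC [23]
  [10] addr=0x5c blk=23 s=7: VC-HIT | VC [15]
  [11] addr=0x3e blk=15 s=7: VC-HIT | VC [23]

OUTCOME = VC-HIT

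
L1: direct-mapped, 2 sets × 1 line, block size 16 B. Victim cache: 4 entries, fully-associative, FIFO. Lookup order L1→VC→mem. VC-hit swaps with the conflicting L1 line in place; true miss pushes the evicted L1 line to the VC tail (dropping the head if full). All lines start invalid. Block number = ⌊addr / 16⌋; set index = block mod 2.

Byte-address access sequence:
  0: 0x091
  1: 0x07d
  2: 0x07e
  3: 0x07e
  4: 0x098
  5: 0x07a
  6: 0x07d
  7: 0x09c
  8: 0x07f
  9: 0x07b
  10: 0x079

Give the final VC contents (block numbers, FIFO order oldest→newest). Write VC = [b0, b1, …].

0: 0x91 (blk 9, set 1) → MISS  vc=[]
1: 0x7d (blk 7, set 1) → MISS  vc=[9]
2: 0x7e (blk 7, set 1) → L1-HIT  vc=[9]
3: 0x7e (blk 7, set 1) → L1-HIT  vc=[9]
4: 0x98 (blk 9, set 1) → VC-HIT  vc=[7]
5: 0x7a (blk 7, set 1) → VC-HIT  vc=[9]
6: 0x7d (blk 7, set 1) → L1-HIT  vc=[9]
7: 0x9c (blk 9, set 1) → VC-HIT  vc=[7]
8: 0x7f (blk 7, set 1) → VC-HIT  vc=[9]
9: 0x7b (blk 7, set 1) → L1-HIT  vc=[9]
10: 0x79 (blk 7, set 1) → L1-HIT  vc=[9]

VC = [9]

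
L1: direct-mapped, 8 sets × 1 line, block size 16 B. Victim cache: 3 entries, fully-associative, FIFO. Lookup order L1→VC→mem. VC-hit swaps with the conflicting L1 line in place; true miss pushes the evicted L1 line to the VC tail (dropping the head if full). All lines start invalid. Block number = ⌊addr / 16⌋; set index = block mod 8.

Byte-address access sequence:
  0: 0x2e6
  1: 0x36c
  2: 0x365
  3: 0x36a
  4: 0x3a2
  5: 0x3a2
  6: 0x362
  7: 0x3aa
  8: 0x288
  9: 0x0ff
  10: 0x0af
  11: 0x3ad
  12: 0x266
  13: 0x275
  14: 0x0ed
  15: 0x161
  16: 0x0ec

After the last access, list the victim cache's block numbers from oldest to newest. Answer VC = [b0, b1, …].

  [0] addr=0x2e6 blk=46 s=6: MISS | VC []
  [1] addr=0x36c blk=54 s=6: MISS | VC [46]
  [2] addr=0x365 blk=54 s=6: L1-HIT | VC [46]
  [3] addr=0x36a blk=54 s=6: L1-HIT | VC [46]
  [4] addr=0x3a2 blk=58 s=2: MISS | VC [46]
  [5] addr=0x3a2 blk=58 s=2: L1-HIT | VC [46]
  [6] addr=0x362 blk=54 s=6: L1-HIT | VC [46]
  [7] addr=0x3aa blk=58 s=2: L1-HIT | VC [46]
  [8] addr=0x288 blk=40 s=0: MISS | VC [46]
  [9] addr=0xff blk=15 s=7: MISS | VC [46]
  [10] addr=0xaf blk=10 s=2: MISS | VC [46, 58]
  [11] addr=0x3ad blk=58 s=2: VC-HIT | VC [46, 10]
  [12] addr=0x266 blk=38 s=6: MISS | VC [46, 10, 54]
  [13] addr=0x275 blk=39 s=7: MISS | VC [10, 54, 15]
  [14] addr=0xed blk=14 s=6: MISS | VC [54, 15, 38]
  [15] addr=0x161 blk=22 s=6: MISS | VC [15, 38, 14]
  [16] addr=0xec blk=14 s=6: VC-HIT | VC [15, 38, 22]

VC = [15, 38, 22]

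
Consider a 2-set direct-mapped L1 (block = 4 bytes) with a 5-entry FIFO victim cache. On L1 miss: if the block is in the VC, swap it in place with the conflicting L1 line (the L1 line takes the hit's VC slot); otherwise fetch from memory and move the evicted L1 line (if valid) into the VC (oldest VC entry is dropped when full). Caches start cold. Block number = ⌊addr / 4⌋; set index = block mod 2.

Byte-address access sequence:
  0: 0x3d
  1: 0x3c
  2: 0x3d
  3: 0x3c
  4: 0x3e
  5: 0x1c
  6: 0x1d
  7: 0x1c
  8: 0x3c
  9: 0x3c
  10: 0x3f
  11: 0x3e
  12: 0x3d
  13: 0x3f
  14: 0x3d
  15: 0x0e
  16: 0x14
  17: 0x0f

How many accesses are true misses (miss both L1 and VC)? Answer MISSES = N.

MISSES = 4

  [0] addr=0x3d blk=15 s=1: MISS | VC []
  [1] addr=0x3c blk=15 s=1: L1-HIT | VC []
  [2] addr=0x3d blk=15 s=1: L1-HIT | VC []
  [3] addr=0x3c blk=15 s=1: L1-HIT | VC []
  [4] addr=0x3e blk=15 s=1: L1-HIT | VC []
  [5] addr=0x1c blk=7 s=1: MISS | VC [15]
  [6] addr=0x1d blk=7 s=1: L1-HIT | VC [15]
  [7] addr=0x1c blk=7 s=1: L1-HIT | VC [15]
  [8] addr=0x3c blk=15 s=1: VC-HIT | VC [7]
  [9] addr=0x3c blk=15 s=1: L1-HIT | VC [7]
  [10] addr=0x3f blk=15 s=1: L1-HIT | VC [7]
  [11] addr=0x3e blk=15 s=1: L1-HIT | VC [7]
  [12] addr=0x3d blk=15 s=1: L1-HIT | VC [7]
  [13] addr=0x3f blk=15 s=1: L1-HIT | VC [7]
  [14] addr=0x3d blk=15 s=1: L1-HIT | VC [7]
  [15] addr=0xe blk=3 s=1: MISS | VC [7, 15]
  [16] addr=0x14 blk=5 s=1: MISS | VC [7, 15, 3]
  [17] addr=0xf blk=3 s=1: VC-HIT | VC [7, 15, 5]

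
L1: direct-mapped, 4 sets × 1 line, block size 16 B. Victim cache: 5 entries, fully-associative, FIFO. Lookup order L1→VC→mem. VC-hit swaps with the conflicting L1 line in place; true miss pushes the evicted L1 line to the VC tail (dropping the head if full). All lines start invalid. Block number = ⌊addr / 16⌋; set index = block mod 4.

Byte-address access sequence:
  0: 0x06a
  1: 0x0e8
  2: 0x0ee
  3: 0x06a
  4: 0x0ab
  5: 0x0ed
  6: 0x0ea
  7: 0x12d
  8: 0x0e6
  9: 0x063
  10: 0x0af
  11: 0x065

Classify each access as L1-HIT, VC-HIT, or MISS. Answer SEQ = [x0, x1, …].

SEQ = [MISS, MISS, L1-HIT, VC-HIT, MISS, VC-HIT, L1-HIT, MISS, VC-HIT, VC-HIT, VC-HIT, VC-HIT]

0: 0x6a (blk 6, set 2) → MISS  vc=[]
1: 0xe8 (blk 14, set 2) → MISS  vc=[6]
2: 0xee (blk 14, set 2) → L1-HIT  vc=[6]
3: 0x6a (blk 6, set 2) → VC-HIT  vc=[14]
4: 0xab (blk 10, set 2) → MISS  vc=[14, 6]
5: 0xed (blk 14, set 2) → VC-HIT  vc=[10, 6]
6: 0xea (blk 14, set 2) → L1-HIT  vc=[10, 6]
7: 0x12d (blk 18, set 2) → MISS  vc=[10, 6, 14]
8: 0xe6 (blk 14, set 2) → VC-HIT  vc=[10, 6, 18]
9: 0x63 (blk 6, set 2) → VC-HIT  vc=[10, 14, 18]
10: 0xaf (blk 10, set 2) → VC-HIT  vc=[6, 14, 18]
11: 0x65 (blk 6, set 2) → VC-HIT  vc=[10, 14, 18]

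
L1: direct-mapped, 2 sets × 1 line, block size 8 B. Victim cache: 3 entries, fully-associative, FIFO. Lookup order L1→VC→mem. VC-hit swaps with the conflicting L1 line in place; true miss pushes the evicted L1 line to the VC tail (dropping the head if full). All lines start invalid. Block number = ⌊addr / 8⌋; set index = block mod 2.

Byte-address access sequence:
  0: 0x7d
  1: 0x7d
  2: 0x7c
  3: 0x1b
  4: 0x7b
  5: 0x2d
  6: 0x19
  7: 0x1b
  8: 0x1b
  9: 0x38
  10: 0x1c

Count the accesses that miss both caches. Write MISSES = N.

MISSES = 4

  [0] addr=0x7d blk=15 s=1: MISS | VC []
  [1] addr=0x7d blk=15 s=1: L1-HIT | VC []
  [2] addr=0x7c blk=15 s=1: L1-HIT | VC []
  [3] addr=0x1b blk=3 s=1: MISS | VC [15]
  [4] addr=0x7b blk=15 s=1: VC-HIT | VC [3]
  [5] addr=0x2d blk=5 s=1: MISS | VC [3, 15]
  [6] addr=0x19 blk=3 s=1: VC-HIT | VC [5, 15]
  [7] addr=0x1b blk=3 s=1: L1-HIT | VC [5, 15]
  [8] addr=0x1b blk=3 s=1: L1-HIT | VC [5, 15]
  [9] addr=0x38 blk=7 s=1: MISS | VC [5, 15, 3]
  [10] addr=0x1c blk=3 s=1: VC-HIT | VC [5, 15, 7]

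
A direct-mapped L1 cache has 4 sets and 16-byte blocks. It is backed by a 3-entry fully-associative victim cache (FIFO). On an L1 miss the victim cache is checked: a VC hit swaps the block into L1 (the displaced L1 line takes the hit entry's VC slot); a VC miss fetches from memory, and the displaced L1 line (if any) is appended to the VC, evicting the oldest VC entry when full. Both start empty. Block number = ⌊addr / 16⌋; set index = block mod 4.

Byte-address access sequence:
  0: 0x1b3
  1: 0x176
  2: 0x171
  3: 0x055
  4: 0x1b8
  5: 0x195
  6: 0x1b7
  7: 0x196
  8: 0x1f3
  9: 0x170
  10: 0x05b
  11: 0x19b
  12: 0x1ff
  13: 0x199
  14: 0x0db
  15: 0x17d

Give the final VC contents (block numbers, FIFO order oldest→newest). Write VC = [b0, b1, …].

0: 0x1b3 (blk 27, set 3) → MISS  vc=[]
1: 0x176 (blk 23, set 3) → MISS  vc=[27]
2: 0x171 (blk 23, set 3) → L1-HIT  vc=[27]
3: 0x55 (blk 5, set 1) → MISS  vc=[27]
4: 0x1b8 (blk 27, set 3) → VC-HIT  vc=[23]
5: 0x195 (blk 25, set 1) → MISS  vc=[23, 5]
6: 0x1b7 (blk 27, set 3) → L1-HIT  vc=[23, 5]
7: 0x196 (blk 25, set 1) → L1-HIT  vc=[23, 5]
8: 0x1f3 (blk 31, set 3) → MISS  vc=[23, 5, 27]
9: 0x170 (blk 23, set 3) → VC-HIT  vc=[31, 5, 27]
10: 0x5b (blk 5, set 1) → VC-HIT  vc=[31, 25, 27]
11: 0x19b (blk 25, set 1) → VC-HIT  vc=[31, 5, 27]
12: 0x1ff (blk 31, set 3) → VC-HIT  vc=[23, 5, 27]
13: 0x199 (blk 25, set 1) → L1-HIT  vc=[23, 5, 27]
14: 0xdb (blk 13, set 1) → MISS  vc=[5, 27, 25]
15: 0x17d (blk 23, set 3) → MISS  vc=[27, 25, 31]

VC = [27, 25, 31]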